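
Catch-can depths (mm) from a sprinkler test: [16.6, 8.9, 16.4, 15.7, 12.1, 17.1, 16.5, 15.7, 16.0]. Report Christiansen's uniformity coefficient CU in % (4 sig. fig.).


Approach: apply Christiansen's uniformity coefficient, CU = (1 - mean_abs_deviation/mean)*100.
mean = 15.0000 mm
mean |d_i - mean| = 2.00000 mm
CU = (1 - 2.00000/15.0000)*100 = 86.67 %
Therefore Christiansen's uniformity coefficient CU = 86.67 %.


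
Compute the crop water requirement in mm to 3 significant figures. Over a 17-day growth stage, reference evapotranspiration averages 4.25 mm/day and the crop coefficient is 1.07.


Approach: apply the crop water requirement relation, CWR = ET0 * Kc * days.
CWR = 4.25 * 1.07 * 17 = 77.3 mm
Therefore the crop water requirement = 77.3 mm.


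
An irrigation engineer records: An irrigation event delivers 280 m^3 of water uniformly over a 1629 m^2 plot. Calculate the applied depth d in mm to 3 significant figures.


Approach: apply depth from volume over area, d = (V/A)*1000.
d = (280 / 1629) * 1000 = 172 mm
Therefore the applied depth d = 172 mm.


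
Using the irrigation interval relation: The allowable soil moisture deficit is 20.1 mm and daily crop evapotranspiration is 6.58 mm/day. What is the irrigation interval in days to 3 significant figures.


Approach: apply the irrigation interval relation, interval = SMD / ETc.
interval = 20.1 / 6.58 = 3.05 days
Therefore the irrigation interval = 3.05 days.


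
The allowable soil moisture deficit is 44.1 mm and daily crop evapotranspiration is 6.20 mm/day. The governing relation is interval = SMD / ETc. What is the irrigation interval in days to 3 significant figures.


interval = 44.1 / 6.20 = 7.11 days
Therefore the irrigation interval = 7.11 days.


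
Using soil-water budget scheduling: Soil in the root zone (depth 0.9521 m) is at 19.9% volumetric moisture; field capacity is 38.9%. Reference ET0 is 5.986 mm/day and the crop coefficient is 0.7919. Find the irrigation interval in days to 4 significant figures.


Approach: apply soil-water budget scheduling, SMD = (FC-theta)/100*depth*1000; ETc = ET0*Kc; interval = SMD/ETc.
Step 1 — soil moisture deficit:
  SMD = (38.9 - 19.9)/100 * 0.9521 * 1000 = 180.899 mm
Step 2 — daily crop ET (ETc = ET0*Kc):
  ETc = 5.986 * 0.7919 = 4.74031 mm/day
Step 3 — irrigation interval (SMD/ETc):
  interval = 180.899 / 4.74031 = 38.16 days
Therefore the irrigation interval = 38.16 days.


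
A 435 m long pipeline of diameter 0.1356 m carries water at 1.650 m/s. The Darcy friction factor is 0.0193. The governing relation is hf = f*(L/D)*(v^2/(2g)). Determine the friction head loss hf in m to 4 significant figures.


hf = 0.0193 * (435/0.1356) * (1.650^2 / (2*9.81))
hf = 8.591 m
Therefore the friction head loss hf = 8.591 m.


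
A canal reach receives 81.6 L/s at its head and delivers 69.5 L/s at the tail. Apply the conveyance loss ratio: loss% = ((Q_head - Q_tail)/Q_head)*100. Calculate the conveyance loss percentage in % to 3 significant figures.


loss = ((81.6 - 69.5)/81.6)*100 = 14.8 %
Therefore the conveyance loss percentage = 14.8 %.


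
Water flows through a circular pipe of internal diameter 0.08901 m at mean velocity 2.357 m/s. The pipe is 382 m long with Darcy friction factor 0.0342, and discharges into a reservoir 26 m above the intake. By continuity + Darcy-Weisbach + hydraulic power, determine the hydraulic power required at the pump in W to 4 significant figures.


Approach: apply continuity + Darcy-Weisbach + hydraulic power, Q = A*v; hf = f*(L/D)*(v^2/(2g)); H = static + hf; P = rho*g*Q*H.
Step 1 — flow rate (continuity, Q = A*v):
  A = pi*(0.08901/2)^2 = 0.00622254 m^2
  Q = 0.00622254 * 2.357 = 0.0146665 m^3/s
Step 2 — friction head loss (Darcy-Weisbach):
  hf = 0.0342 * (382/0.08901) * (2.357^2 / (2*9.81))
  hf = 41.5595 m
Step 3 — total head: H = 26 + 41.5595 = 67.5595 m
Step 4 — hydraulic power (P = rho*g*Q*H):
  P = 1000 * 9.81 * 0.0146665 * 67.5595 = 9720 W
Therefore the hydraulic power required at the pump = 9720 W.


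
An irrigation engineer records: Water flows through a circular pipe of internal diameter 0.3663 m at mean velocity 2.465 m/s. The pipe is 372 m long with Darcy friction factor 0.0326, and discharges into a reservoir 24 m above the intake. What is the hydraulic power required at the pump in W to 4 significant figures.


Approach: apply continuity + Darcy-Weisbach + hydraulic power, Q = A*v; hf = f*(L/D)*(v^2/(2g)); H = static + hf; P = rho*g*Q*H.
Step 1 — flow rate (continuity, Q = A*v):
  A = pi*(0.3663/2)^2 = 0.105381 m^2
  Q = 0.105381 * 2.465 = 0.259765 m^3/s
Step 2 — friction head loss (Darcy-Weisbach):
  hf = 0.0326 * (372/0.3663) * (2.465^2 / (2*9.81))
  hf = 10.2532 m
Step 3 — total head: H = 24 + 10.2532 = 34.2532 m
Step 4 — hydraulic power (P = rho*g*Q*H):
  P = 1000 * 9.81 * 0.259765 * 34.2532 = 87290 W
Therefore the hydraulic power required at the pump = 87290 W.


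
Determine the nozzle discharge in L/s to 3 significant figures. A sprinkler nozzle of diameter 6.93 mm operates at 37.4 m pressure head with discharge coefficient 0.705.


Approach: apply the orifice equation, Q = Cd*A*sqrt(2*g*h), A = pi*(d/2)^2.
A = pi*(6.93e-3/2)^2 = 3.7719e-05 m^2
Q = 0.705 * 3.7719e-05 * sqrt(2*9.81*37.4) * 1000 = 0.720 L/s
Therefore the nozzle discharge = 0.720 L/s.


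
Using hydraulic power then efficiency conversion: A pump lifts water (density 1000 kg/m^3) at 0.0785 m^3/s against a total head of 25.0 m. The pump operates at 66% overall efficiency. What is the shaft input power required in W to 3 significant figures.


Approach: apply hydraulic power then efficiency conversion, P = rho*g*Q*H; P_in = P/eta.
Step 1 — hydraulic power (P = rho*g*Q*H):
  P = 1000 * 9.81 * 0.0785 * 25.0 = 19252 W
Step 2 — input power: P_in = P/eta = 19252 / 0.66 = 29200 W
Therefore the shaft input power required = 29200 W.


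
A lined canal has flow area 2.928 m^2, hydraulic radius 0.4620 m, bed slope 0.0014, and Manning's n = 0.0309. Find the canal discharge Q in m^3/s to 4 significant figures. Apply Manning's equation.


Approach: apply Manning's equation, Q = (1/n)*A*R^(2/3)*S^(1/2).
Q = (1/0.0309) * 2.928 * 0.4620^(2/3) * 0.0014^(1/2) = 2.119 m^3/s
Therefore the canal discharge Q = 2.119 m^3/s.


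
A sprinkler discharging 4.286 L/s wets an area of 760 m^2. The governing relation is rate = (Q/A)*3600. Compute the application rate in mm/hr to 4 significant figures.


rate = (4.286 / 760) * 3600 = 20.30 mm/hr
Therefore the application rate = 20.30 mm/hr.


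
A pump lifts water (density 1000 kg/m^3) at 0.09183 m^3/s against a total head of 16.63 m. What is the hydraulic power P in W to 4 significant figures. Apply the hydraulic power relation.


Approach: apply the hydraulic power relation, P = rho*g*Q*H.
P = 1000 * 9.81 * 0.09183 * 16.63 = 14980 W
Therefore the hydraulic power P = 14980 W.


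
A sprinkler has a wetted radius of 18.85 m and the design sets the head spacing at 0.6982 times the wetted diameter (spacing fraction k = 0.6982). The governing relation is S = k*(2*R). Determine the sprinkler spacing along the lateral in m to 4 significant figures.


S = 0.6982 * (2 * 18.85) = 26.32 m
Therefore the sprinkler spacing along the lateral = 26.32 m.


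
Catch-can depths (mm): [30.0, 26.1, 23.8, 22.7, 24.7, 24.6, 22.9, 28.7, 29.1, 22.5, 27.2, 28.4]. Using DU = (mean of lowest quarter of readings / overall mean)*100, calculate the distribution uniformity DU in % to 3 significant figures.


sorted lowest 3 of 12: [22.5, 22.7, 22.9] -> mean = 22.700 mm
overall mean = 25.892 mm
DU = (22.700/25.892)*100 = 87.7 %
Therefore the distribution uniformity DU = 87.7 %.


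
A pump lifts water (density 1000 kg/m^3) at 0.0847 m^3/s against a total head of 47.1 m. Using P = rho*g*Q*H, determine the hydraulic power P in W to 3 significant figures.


P = 1000 * 9.81 * 0.0847 * 47.1 = 39100 W
Therefore the hydraulic power P = 39100 W.


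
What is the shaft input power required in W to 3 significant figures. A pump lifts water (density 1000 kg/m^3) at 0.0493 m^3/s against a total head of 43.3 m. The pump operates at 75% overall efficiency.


Approach: apply hydraulic power then efficiency conversion, P = rho*g*Q*H; P_in = P/eta.
Step 1 — hydraulic power (P = rho*g*Q*H):
  P = 1000 * 9.81 * 0.0493 * 43.3 = 20941 W
Step 2 — input power: P_in = P/eta = 20941 / 0.75 = 27900 W
Therefore the shaft input power required = 27900 W.


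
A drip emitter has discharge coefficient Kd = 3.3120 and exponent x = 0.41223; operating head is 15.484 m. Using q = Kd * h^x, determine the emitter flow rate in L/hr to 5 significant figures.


q = 3.3120 * 15.484^0.41223 = 10.247 L/hr
Therefore the emitter flow rate = 10.247 L/hr.


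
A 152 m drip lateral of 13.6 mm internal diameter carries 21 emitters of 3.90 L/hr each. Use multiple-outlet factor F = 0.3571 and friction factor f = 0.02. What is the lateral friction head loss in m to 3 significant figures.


Approach: apply Darcy-Weisbach with the multiple-outlet F-factor, Q = n*q/(3600*1000) m^3/s; v = Q/A; hf = F*f*(L/D)*(v^2/(2g)).
Q = 21*3.90/(3600*1000) = 2.2750e-05 m^3/s
A = pi*(13.6e-3/2)^2 = 1.4527e-04 m^2, so v = Q/A = 0.15661 m/s
hf = 0.3571*0.02*(152/0.0136)*(0.15661^2/(2*9.81)) = 0.0998 m
Therefore the lateral friction head loss = 0.0998 m.


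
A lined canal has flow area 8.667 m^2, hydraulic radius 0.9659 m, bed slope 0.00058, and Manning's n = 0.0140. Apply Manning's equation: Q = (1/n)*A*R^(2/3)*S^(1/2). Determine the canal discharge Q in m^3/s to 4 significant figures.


Q = (1/0.0140) * 8.667 * 0.9659^(2/3) * 0.00058^(1/2) = 14.57 m^3/s
Therefore the canal discharge Q = 14.57 m^3/s.


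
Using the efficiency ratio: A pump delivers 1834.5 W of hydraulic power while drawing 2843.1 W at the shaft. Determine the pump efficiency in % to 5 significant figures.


Approach: apply the efficiency ratio, eta = (P_out/P_in)*100.
eta = (1834.5 / 2843.1) * 100 = 64.525 %
Therefore the pump efficiency = 64.525 %.


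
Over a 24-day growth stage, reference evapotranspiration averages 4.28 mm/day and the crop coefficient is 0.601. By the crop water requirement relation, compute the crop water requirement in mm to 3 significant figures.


Approach: apply the crop water requirement relation, CWR = ET0 * Kc * days.
CWR = 4.28 * 0.601 * 24 = 61.7 mm
Therefore the crop water requirement = 61.7 mm.


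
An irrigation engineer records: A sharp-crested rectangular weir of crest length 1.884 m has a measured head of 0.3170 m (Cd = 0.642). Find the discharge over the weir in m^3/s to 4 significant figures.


Approach: apply the rectangular weir equation, Q = (2/3)*Cd*L*sqrt(2g)*H^1.5.
Q = (2/3)*0.642*1.884*sqrt(2*9.81)*0.3170^1.5 = 0.6375 m^3/s
Therefore the discharge over the weir = 0.6375 m^3/s.


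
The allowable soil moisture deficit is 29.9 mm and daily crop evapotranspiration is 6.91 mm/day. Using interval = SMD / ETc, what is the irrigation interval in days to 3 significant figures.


interval = 29.9 / 6.91 = 4.33 days
Therefore the irrigation interval = 4.33 days.


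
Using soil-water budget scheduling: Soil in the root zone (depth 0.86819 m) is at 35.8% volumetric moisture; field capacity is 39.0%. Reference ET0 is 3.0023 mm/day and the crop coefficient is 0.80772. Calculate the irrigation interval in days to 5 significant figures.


Approach: apply soil-water budget scheduling, SMD = (FC-theta)/100*depth*1000; ETc = ET0*Kc; interval = SMD/ETc.
Step 1 — soil moisture deficit:
  SMD = (39.0 - 35.8)/100 * 0.86819 * 1000 = 27.78208 mm
Step 2 — daily crop ET (ETc = ET0*Kc):
  ETc = 3.0023 * 0.80772 = 2.425018 mm/day
Step 3 — irrigation interval (SMD/ETc):
  interval = 27.78208 / 2.425018 = 11.456 days
Therefore the irrigation interval = 11.456 days.


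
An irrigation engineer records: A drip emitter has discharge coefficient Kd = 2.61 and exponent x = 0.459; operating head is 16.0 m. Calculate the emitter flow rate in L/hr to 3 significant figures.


Approach: apply the emitter characteristic equation, q = Kd * h^x.
q = 2.61 * 16.0^0.459 = 9.32 L/hr
Therefore the emitter flow rate = 9.32 L/hr.


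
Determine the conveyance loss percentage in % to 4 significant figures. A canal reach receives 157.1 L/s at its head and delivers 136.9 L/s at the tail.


Approach: apply the conveyance loss ratio, loss% = ((Q_head - Q_tail)/Q_head)*100.
loss = ((157.1 - 136.9)/157.1)*100 = 12.86 %
Therefore the conveyance loss percentage = 12.86 %.


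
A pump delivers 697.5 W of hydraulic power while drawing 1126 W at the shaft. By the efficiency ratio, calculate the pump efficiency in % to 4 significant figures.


Approach: apply the efficiency ratio, eta = (P_out/P_in)*100.
eta = (697.5 / 1126) * 100 = 61.94 %
Therefore the pump efficiency = 61.94 %.


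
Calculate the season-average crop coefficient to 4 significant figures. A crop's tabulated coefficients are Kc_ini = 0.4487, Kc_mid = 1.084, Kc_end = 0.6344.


Approach: apply a simple seasonal average, Kc_avg = (Kc_ini + Kc_mid + Kc_end)/3.
Kc_avg = (0.4487 + 1.084 + 0.6344)/3 = 0.7224
Therefore the season-average crop coefficient = 0.7224.


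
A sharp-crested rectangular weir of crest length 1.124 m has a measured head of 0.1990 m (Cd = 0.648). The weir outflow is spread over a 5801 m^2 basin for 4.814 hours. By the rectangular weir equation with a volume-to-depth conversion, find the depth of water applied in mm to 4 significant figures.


Approach: apply the rectangular weir equation with a volume-to-depth conversion, Q = (2/3)*Cd*L*sqrt(2g)*H^1.5; d = Q*t/A * 1000.
Step 1 — weir discharge:
  Q = (2/3)*0.648*1.124*sqrt(2*9.81)*0.1990^1.5 = 0.190932 m^3/s
Step 2 — volume: V = 0.190932 * 4.814*3600 = 3308.93 m^3
Step 3 — depth: d = V/A * 1000 = 3308.93/5801 * 1000 = 570.4 mm
Therefore the depth of water applied = 570.4 mm.


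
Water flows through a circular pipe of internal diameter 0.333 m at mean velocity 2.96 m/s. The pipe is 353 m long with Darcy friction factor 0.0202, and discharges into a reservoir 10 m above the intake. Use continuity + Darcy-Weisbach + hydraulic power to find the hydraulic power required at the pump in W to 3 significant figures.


Approach: apply continuity + Darcy-Weisbach + hydraulic power, Q = A*v; hf = f*(L/D)*(v^2/(2g)); H = static + hf; P = rho*g*Q*H.
Step 1 — flow rate (continuity, Q = A*v):
  A = pi*(0.333/2)^2 = 0.087092 m^2
  Q = 0.087092 * 2.96 = 0.25779 m^3/s
Step 2 — friction head loss (Darcy-Weisbach):
  hf = 0.0202 * (353/0.333) * (2.96^2 / (2*9.81))
  hf = 9.5624 m
Step 3 — total head: H = 10 + 9.5624 = 19.562 m
Step 4 — hydraulic power (P = rho*g*Q*H):
  P = 1000 * 9.81 * 0.25779 * 19.562 = 49500 W
Therefore the hydraulic power required at the pump = 49500 W.


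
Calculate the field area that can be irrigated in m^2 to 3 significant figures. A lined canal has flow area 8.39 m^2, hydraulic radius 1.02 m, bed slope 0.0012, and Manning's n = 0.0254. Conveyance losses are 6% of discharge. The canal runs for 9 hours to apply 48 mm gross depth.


Approach: apply Manning's equation with a conveyance and depth budget, Q = (1/n)*A*R^(2/3)*S^(1/2); Q_field = Q*(1-loss); Area = Q_field*t/(d/1000).
Step 1 — canal discharge (Manning's equation):
  Q = (1/0.0254) * 8.39 * 1.02^(2/3) * 0.0012^(1/2) = 11.595 m^3/s
Step 2 — delivered flow: Q_field = 11.595*(1 - 6/100) = 10.899 m^3/s
Step 3 — volume delivered: V = 10.899 * 9*3600 = 353120 m^3
Step 4 — area served: A = V / (depth/1000) = 353120 / 0.048 = 7360000 m^2
Therefore the field area that can be irrigated = 7360000 m^2.


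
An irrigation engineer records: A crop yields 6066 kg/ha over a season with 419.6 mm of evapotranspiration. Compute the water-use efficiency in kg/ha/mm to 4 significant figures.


Approach: apply the water-use efficiency ratio, WUE = yield/ET.
WUE = 6066 / 419.6 = 14.46 kg/ha/mm
Therefore the water-use efficiency = 14.46 kg/ha/mm.


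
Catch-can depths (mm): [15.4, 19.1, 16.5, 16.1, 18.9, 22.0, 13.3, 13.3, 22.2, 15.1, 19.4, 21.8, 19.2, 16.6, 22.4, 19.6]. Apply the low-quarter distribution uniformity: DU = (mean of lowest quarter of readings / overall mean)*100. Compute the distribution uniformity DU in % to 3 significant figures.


sorted lowest 4 of 16: [13.3, 13.3, 15.1, 15.4] -> mean = 14.275 mm
overall mean = 18.181 mm
DU = (14.275/18.181)*100 = 78.5 %
Therefore the distribution uniformity DU = 78.5 %.


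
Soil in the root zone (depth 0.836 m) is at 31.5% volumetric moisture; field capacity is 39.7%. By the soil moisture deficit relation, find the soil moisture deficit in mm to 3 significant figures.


Approach: apply the soil moisture deficit relation, SMD = (FC - theta)/100 * depth * 1000.
SMD = (39.7 - 31.5)/100 * 0.836 * 1000 = 68.6 mm
Therefore the soil moisture deficit = 68.6 mm.


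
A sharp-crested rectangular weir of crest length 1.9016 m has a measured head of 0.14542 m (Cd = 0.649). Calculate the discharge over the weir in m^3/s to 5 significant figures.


Approach: apply the rectangular weir equation, Q = (2/3)*Cd*L*sqrt(2g)*H^1.5.
Q = (2/3)*0.649*1.9016*sqrt(2*9.81)*0.14542^1.5 = 0.20210 m^3/s
Therefore the discharge over the weir = 0.20210 m^3/s.


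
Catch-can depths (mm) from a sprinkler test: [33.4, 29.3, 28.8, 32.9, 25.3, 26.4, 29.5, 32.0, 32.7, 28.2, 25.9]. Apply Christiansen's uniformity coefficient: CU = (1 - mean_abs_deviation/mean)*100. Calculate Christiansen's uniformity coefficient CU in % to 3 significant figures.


mean = 29.491 mm
mean |d_i - mean| = 2.3719 mm
CU = (1 - 2.3719/29.491)*100 = 92.0 %
Therefore Christiansen's uniformity coefficient CU = 92.0 %.


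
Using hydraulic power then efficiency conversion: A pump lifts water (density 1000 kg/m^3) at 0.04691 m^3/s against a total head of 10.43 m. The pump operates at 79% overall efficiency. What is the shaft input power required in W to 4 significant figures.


Approach: apply hydraulic power then efficiency conversion, P = rho*g*Q*H; P_in = P/eta.
Step 1 — hydraulic power (P = rho*g*Q*H):
  P = 1000 * 9.81 * 0.04691 * 10.43 = 4799.75 W
Step 2 — input power: P_in = P/eta = 4799.75 / 0.79 = 6076 W
Therefore the shaft input power required = 6076 W.


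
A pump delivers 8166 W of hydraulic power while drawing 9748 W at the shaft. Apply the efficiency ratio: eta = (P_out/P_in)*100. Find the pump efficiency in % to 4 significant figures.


eta = (8166 / 9748) * 100 = 83.77 %
Therefore the pump efficiency = 83.77 %.


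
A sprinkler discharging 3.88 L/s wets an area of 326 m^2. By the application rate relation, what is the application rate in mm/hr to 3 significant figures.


Approach: apply the application rate relation, rate = (Q/A)*3600.
rate = (3.88 / 326) * 3600 = 42.8 mm/hr
Therefore the application rate = 42.8 mm/hr.


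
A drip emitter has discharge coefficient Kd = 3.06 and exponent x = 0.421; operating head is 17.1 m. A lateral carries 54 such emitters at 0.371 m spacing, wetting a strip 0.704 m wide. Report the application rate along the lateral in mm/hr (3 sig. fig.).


Approach: apply the emitter equation with a lateral mass balance, q = Kd*h^x; Q = n*q; rate = Q/(n*spacing*width).
Step 1 — single emitter flow (q = Kd*h^x):
  q = 3.06 * 17.1^0.421 = 10.111 L/hr
Step 2 — total lateral flow: Q = 54 * 10.111 = 546.02 L/hr
Step 3 — wetted area: A = 54 * 0.371 * 0.704 = 14.104 m^2
Step 4 — application rate: Q/A = 546.02/14.104 = 38.7 mm/hr
Therefore the application rate along the lateral = 38.7 mm/hr.


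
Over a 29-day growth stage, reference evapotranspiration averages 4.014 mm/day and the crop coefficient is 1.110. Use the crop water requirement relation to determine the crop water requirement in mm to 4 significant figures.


Approach: apply the crop water requirement relation, CWR = ET0 * Kc * days.
CWR = 4.014 * 1.110 * 29 = 129.2 mm
Therefore the crop water requirement = 129.2 mm.


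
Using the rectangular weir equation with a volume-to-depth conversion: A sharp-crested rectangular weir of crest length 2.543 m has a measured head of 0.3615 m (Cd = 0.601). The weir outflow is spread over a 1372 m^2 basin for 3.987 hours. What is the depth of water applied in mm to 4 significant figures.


Approach: apply the rectangular weir equation with a volume-to-depth conversion, Q = (2/3)*Cd*L*sqrt(2g)*H^1.5; d = Q*t/A * 1000.
Step 1 — weir discharge:
  Q = (2/3)*0.601*2.543*sqrt(2*9.81)*0.3615^1.5 = 0.980938 m^3/s
Step 2 — volume: V = 0.980938 * 3.987*3600 = 14079.6 m^3
Step 3 — depth: d = V/A * 1000 = 14079.6/1372 * 1000 = 10260 mm
Therefore the depth of water applied = 10260 mm.


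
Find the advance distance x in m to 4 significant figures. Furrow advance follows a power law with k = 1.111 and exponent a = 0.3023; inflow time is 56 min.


Approach: apply the power-law advance function, x = k*t^a.
x = 1.111 * 56^0.3023 = 3.751 m
Therefore the advance distance x = 3.751 m.


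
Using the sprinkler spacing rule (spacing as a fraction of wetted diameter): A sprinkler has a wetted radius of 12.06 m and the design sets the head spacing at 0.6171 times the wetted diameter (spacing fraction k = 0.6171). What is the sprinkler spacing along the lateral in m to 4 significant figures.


Approach: apply the sprinkler spacing rule (spacing as a fraction of wetted diameter), S = k*(2*R).
S = 0.6171 * (2 * 12.06) = 14.88 m
Therefore the sprinkler spacing along the lateral = 14.88 m.


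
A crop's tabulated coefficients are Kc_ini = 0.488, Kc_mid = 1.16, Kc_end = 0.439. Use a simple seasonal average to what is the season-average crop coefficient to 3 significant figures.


Approach: apply a simple seasonal average, Kc_avg = (Kc_ini + Kc_mid + Kc_end)/3.
Kc_avg = (0.488 + 1.16 + 0.439)/3 = 0.696
Therefore the season-average crop coefficient = 0.696.


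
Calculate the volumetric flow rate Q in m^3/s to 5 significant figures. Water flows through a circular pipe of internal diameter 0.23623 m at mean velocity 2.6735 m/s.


Approach: apply the continuity equation for pipe flow, Q = A * v with A = pi*(D/2)^2.
A = pi*(0.23623/2)^2 = 0.04382884 m^2
Q = 0.04382884 * 2.6735 = 0.11718 m^3/s
Therefore the volumetric flow rate Q = 0.11718 m^3/s.


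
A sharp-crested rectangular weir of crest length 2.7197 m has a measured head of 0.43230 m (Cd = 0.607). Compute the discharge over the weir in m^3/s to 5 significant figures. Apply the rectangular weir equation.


Approach: apply the rectangular weir equation, Q = (2/3)*Cd*L*sqrt(2g)*H^1.5.
Q = (2/3)*0.607*2.7197*sqrt(2*9.81)*0.43230^1.5 = 1.3856 m^3/s
Therefore the discharge over the weir = 1.3856 m^3/s.


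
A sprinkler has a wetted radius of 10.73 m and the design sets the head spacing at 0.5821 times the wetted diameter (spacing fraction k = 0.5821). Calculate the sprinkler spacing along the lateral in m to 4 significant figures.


Approach: apply the sprinkler spacing rule (spacing as a fraction of wetted diameter), S = k*(2*R).
S = 0.5821 * (2 * 10.73) = 12.49 m
Therefore the sprinkler spacing along the lateral = 12.49 m.


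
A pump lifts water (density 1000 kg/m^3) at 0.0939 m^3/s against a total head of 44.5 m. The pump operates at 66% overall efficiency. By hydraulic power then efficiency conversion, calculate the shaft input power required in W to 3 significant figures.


Approach: apply hydraulic power then efficiency conversion, P = rho*g*Q*H; P_in = P/eta.
Step 1 — hydraulic power (P = rho*g*Q*H):
  P = 1000 * 9.81 * 0.0939 * 44.5 = 40992 W
Step 2 — input power: P_in = P/eta = 40992 / 0.66 = 62100 W
Therefore the shaft input power required = 62100 W.


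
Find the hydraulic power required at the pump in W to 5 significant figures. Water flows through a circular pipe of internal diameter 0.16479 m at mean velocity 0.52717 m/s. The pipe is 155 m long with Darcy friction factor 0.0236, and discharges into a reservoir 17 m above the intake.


Approach: apply continuity + Darcy-Weisbach + hydraulic power, Q = A*v; hf = f*(L/D)*(v^2/(2g)); H = static + hf; P = rho*g*Q*H.
Step 1 — flow rate (continuity, Q = A*v):
  A = pi*(0.16479/2)^2 = 0.02132807 m^2
  Q = 0.02132807 * 0.52717 = 0.01124352 m^3/s
Step 2 — friction head loss (Darcy-Weisbach):
  hf = 0.0236 * (155/0.16479) * (0.52717^2 / (2*9.81))
  hf = 0.3144237 m
Step 3 — total head: H = 17 + 0.3144237 = 17.31442 m
Step 4 — hydraulic power (P = rho*g*Q*H):
  P = 1000 * 9.81 * 0.01124352 * 17.31442 = 1909.8 W
Therefore the hydraulic power required at the pump = 1909.8 W.


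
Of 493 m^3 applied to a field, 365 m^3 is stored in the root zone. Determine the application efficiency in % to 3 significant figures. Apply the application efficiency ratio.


Approach: apply the application efficiency ratio, Ea = (stored/applied)*100.
Ea = (365/493)*100 = 74.0 %
Therefore the application efficiency = 74.0 %.


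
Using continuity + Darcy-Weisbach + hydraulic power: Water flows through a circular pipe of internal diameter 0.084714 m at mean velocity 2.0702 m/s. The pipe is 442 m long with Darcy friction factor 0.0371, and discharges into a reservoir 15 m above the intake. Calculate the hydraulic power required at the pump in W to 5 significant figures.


Approach: apply continuity + Darcy-Weisbach + hydraulic power, Q = A*v; hf = f*(L/D)*(v^2/(2g)); H = static + hf; P = rho*g*Q*H.
Step 1 — flow rate (continuity, Q = A*v):
  A = pi*(0.084714/2)^2 = 0.005636380 m^2
  Q = 0.005636380 * 2.0702 = 0.01166843 m^3/s
Step 2 — friction head loss (Darcy-Weisbach):
  hf = 0.0371 * (442/0.084714) * (2.0702^2 / (2*9.81))
  hf = 42.28308 m
Step 3 — total head: H = 15 + 42.28308 = 57.28308 m
Step 4 — hydraulic power (P = rho*g*Q*H):
  P = 1000 * 9.81 * 0.01166843 * 57.28308 = 6557.0 W
Therefore the hydraulic power required at the pump = 6557.0 W.


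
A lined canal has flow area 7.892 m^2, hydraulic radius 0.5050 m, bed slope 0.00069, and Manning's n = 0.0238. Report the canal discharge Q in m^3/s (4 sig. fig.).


Approach: apply Manning's equation, Q = (1/n)*A*R^(2/3)*S^(1/2).
Q = (1/0.0238) * 7.892 * 0.5050^(2/3) * 0.00069^(1/2) = 5.524 m^3/s
Therefore the canal discharge Q = 5.524 m^3/s.


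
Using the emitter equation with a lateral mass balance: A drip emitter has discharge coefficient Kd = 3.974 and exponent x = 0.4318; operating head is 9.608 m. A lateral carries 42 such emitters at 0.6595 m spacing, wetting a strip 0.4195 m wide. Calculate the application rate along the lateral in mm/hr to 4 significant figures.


Approach: apply the emitter equation with a lateral mass balance, q = Kd*h^x; Q = n*q; rate = Q/(n*spacing*width).
Step 1 — single emitter flow (q = Kd*h^x):
  q = 3.974 * 9.608^0.4318 = 10.5567 L/hr
Step 2 — total lateral flow: Q = 42 * 10.5567 = 443.382 L/hr
Step 3 — wetted area: A = 42 * 0.6595 * 0.4195 = 11.6197 m^2
Step 4 — application rate: Q/A = 443.382/11.6197 = 38.16 mm/hr
Therefore the application rate along the lateral = 38.16 mm/hr.


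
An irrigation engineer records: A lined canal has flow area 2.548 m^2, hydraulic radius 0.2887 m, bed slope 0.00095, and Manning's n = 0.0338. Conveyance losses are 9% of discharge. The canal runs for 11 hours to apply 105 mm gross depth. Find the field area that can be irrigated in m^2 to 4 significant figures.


Approach: apply Manning's equation with a conveyance and depth budget, Q = (1/n)*A*R^(2/3)*S^(1/2); Q_field = Q*(1-loss); Area = Q_field*t/(d/1000).
Step 1 — canal discharge (Manning's equation):
  Q = (1/0.0338) * 2.548 * 0.2887^(2/3) * 0.00095^(1/2) = 1.01494 m^3/s
Step 2 — delivered flow: Q_field = 1.01494*(1 - 9/100) = 0.923600 m^3/s
Step 3 — volume delivered: V = 0.923600 * 11*3600 = 36574.5 m^3
Step 4 — area served: A = V / (depth/1000) = 36574.5 / 0.105 = 348300 m^2
Therefore the field area that can be irrigated = 348300 m^2.


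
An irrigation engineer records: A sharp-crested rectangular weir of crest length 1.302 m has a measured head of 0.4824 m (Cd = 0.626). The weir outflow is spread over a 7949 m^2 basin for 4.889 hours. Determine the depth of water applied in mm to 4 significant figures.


Approach: apply the rectangular weir equation with a volume-to-depth conversion, Q = (2/3)*Cd*L*sqrt(2g)*H^1.5; d = Q*t/A * 1000.
Step 1 — weir discharge:
  Q = (2/3)*0.626*1.302*sqrt(2*9.81)*0.4824^1.5 = 0.806407 m^3/s
Step 2 — volume: V = 0.806407 * 4.889*3600 = 14193.1 m^3
Step 3 — depth: d = V/A * 1000 = 14193.1/7949 * 1000 = 1786 mm
Therefore the depth of water applied = 1786 mm.


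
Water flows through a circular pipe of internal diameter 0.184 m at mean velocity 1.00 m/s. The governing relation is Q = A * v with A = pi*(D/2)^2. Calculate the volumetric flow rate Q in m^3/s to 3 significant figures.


A = pi*(0.184/2)^2 = 0.026590 m^2
Q = 0.026590 * 1.00 = 0.0266 m^3/s
Therefore the volumetric flow rate Q = 0.0266 m^3/s.


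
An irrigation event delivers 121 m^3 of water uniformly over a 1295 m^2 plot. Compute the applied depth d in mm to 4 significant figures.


Approach: apply depth from volume over area, d = (V/A)*1000.
d = (121 / 1295) * 1000 = 93.44 mm
Therefore the applied depth d = 93.44 mm.


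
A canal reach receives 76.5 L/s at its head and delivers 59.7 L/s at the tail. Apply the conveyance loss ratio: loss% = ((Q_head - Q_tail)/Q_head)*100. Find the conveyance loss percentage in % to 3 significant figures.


loss = ((76.5 - 59.7)/76.5)*100 = 22.0 %
Therefore the conveyance loss percentage = 22.0 %.


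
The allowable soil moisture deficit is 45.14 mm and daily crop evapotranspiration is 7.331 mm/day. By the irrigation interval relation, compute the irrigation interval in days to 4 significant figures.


Approach: apply the irrigation interval relation, interval = SMD / ETc.
interval = 45.14 / 7.331 = 6.157 days
Therefore the irrigation interval = 6.157 days.


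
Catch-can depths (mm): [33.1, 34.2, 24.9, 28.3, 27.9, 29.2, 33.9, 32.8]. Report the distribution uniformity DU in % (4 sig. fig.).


Approach: apply the low-quarter distribution uniformity, DU = (mean of lowest quarter of readings / overall mean)*100.
sorted lowest 2 of 8: [24.9, 27.9] -> mean = 26.4000 mm
overall mean = 30.5375 mm
DU = (26.4000/30.5375)*100 = 86.45 %
Therefore the distribution uniformity DU = 86.45 %.


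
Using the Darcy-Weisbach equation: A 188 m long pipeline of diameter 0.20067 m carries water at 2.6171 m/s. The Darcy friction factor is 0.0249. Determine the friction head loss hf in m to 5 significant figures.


Approach: apply the Darcy-Weisbach equation, hf = f*(L/D)*(v^2/(2g)).
hf = 0.0249 * (188/0.20067) * (2.6171^2 / (2*9.81))
hf = 8.1436 m
Therefore the friction head loss hf = 8.1436 m.


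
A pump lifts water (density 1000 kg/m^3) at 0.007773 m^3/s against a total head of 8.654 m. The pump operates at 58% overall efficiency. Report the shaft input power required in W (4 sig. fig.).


Approach: apply hydraulic power then efficiency conversion, P = rho*g*Q*H; P_in = P/eta.
Step 1 — hydraulic power (P = rho*g*Q*H):
  P = 1000 * 9.81 * 0.007773 * 8.654 = 659.895 W
Step 2 — input power: P_in = P/eta = 659.895 / 0.58 = 1138 W
Therefore the shaft input power required = 1138 W.


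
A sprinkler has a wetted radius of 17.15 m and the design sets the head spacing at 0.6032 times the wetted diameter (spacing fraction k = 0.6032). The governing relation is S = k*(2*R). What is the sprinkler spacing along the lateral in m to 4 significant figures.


S = 0.6032 * (2 * 17.15) = 20.69 m
Therefore the sprinkler spacing along the lateral = 20.69 m.


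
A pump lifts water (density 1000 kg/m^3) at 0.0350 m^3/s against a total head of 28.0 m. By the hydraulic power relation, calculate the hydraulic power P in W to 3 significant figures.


Approach: apply the hydraulic power relation, P = rho*g*Q*H.
P = 1000 * 9.81 * 0.0350 * 28.0 = 9610 W
Therefore the hydraulic power P = 9610 W.


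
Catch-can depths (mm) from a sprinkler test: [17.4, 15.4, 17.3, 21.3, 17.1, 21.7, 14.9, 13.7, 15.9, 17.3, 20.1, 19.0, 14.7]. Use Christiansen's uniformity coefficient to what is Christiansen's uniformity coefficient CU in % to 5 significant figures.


Approach: apply Christiansen's uniformity coefficient, CU = (1 - mean_abs_deviation/mean)*100.
mean = 17.36923 mm
mean |d_i - mean| = 1.946746 mm
CU = (1 - 1.946746/17.36923)*100 = 88.792 %
Therefore Christiansen's uniformity coefficient CU = 88.792 %.


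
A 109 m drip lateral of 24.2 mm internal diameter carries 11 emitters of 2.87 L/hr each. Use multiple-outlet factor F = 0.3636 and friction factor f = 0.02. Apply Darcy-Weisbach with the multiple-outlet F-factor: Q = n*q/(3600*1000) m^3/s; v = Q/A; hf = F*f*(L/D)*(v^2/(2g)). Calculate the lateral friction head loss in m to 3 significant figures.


Q = 11*2.87/(3600*1000) = 8.7694e-06 m^3/s
A = pi*(24.2e-3/2)^2 = 4.5996e-04 m^2, so v = Q/A = 0.019066 m/s
hf = 0.3636*0.02*(109/0.0242)*(0.019066^2/(2*9.81)) = 0.000607 m
Therefore the lateral friction head loss = 0.000607 m.


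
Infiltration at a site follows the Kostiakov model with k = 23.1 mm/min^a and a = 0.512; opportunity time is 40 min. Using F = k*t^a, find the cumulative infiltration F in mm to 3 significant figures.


F = 23.1 * 40^0.512 = 153 mm
Therefore the cumulative infiltration F = 153 mm.


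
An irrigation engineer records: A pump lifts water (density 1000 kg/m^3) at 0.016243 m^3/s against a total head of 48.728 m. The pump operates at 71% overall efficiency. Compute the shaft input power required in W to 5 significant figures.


Approach: apply hydraulic power then efficiency conversion, P = rho*g*Q*H; P_in = P/eta.
Step 1 — hydraulic power (P = rho*g*Q*H):
  P = 1000 * 9.81 * 0.016243 * 48.728 = 7764.506 W
Step 2 — input power: P_in = P/eta = 7764.506 / 0.71 = 10936 W
Therefore the shaft input power required = 10936 W.


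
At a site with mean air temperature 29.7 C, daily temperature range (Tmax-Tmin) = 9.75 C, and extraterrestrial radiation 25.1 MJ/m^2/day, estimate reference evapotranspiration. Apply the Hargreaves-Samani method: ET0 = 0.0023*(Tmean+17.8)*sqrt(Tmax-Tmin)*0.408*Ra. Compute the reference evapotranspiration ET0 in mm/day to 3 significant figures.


ET0 = 0.0023*(29.7+17.8)*sqrt(9.75)*0.408*25.1 = 3.49 mm/day
Therefore the reference evapotranspiration ET0 = 3.49 mm/day.


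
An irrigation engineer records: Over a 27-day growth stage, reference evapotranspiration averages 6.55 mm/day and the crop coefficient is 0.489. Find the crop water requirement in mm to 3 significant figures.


Approach: apply the crop water requirement relation, CWR = ET0 * Kc * days.
CWR = 6.55 * 0.489 * 27 = 86.5 mm
Therefore the crop water requirement = 86.5 mm.


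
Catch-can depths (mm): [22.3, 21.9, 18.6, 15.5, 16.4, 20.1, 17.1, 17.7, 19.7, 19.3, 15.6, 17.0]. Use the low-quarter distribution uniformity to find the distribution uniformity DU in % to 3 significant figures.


Approach: apply the low-quarter distribution uniformity, DU = (mean of lowest quarter of readings / overall mean)*100.
sorted lowest 3 of 12: [15.5, 15.6, 16.4] -> mean = 15.833 mm
overall mean = 18.433 mm
DU = (15.833/18.433)*100 = 85.9 %
Therefore the distribution uniformity DU = 85.9 %.


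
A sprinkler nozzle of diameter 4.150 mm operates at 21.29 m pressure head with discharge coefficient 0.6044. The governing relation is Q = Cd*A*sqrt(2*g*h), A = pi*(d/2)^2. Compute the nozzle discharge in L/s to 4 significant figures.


A = pi*(4.150e-3/2)^2 = 1.35265e-05 m^2
Q = 0.6044 * 1.35265e-05 * sqrt(2*9.81*21.29) * 1000 = 0.1671 L/s
Therefore the nozzle discharge = 0.1671 L/s.


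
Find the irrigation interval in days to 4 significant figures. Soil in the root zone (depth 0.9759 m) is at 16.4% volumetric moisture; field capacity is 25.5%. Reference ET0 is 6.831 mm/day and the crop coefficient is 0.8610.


Approach: apply soil-water budget scheduling, SMD = (FC-theta)/100*depth*1000; ETc = ET0*Kc; interval = SMD/ETc.
Step 1 — soil moisture deficit:
  SMD = (25.5 - 16.4)/100 * 0.9759 * 1000 = 88.8069 mm
Step 2 — daily crop ET (ETc = ET0*Kc):
  ETc = 6.831 * 0.8610 = 5.88149 mm/day
Step 3 — irrigation interval (SMD/ETc):
  interval = 88.8069 / 5.88149 = 15.10 days
Therefore the irrigation interval = 15.10 days.


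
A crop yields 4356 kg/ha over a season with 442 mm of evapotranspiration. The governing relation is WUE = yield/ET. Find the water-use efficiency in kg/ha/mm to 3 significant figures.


WUE = 4356 / 442 = 9.86 kg/ha/mm
Therefore the water-use efficiency = 9.86 kg/ha/mm.


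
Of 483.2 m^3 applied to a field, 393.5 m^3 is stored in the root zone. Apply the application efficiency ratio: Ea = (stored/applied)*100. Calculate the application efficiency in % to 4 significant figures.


Ea = (393.5/483.2)*100 = 81.44 %
Therefore the application efficiency = 81.44 %.


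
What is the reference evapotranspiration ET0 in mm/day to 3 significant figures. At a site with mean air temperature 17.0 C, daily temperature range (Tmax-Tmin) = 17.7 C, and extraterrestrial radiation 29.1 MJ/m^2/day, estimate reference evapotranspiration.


Approach: apply the Hargreaves-Samani method, ET0 = 0.0023*(Tmean+17.8)*sqrt(Tmax-Tmin)*0.408*Ra.
ET0 = 0.0023*(17.0+17.8)*sqrt(17.7)*0.408*29.1 = 4.00 mm/day
Therefore the reference evapotranspiration ET0 = 4.00 mm/day.


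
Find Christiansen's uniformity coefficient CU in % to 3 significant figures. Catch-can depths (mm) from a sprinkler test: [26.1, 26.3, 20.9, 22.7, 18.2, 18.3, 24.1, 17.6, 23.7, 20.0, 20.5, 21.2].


Approach: apply Christiansen's uniformity coefficient, CU = (1 - mean_abs_deviation/mean)*100.
mean = 21.633 mm
mean |d_i - mean| = 2.4556 mm
CU = (1 - 2.4556/21.633)*100 = 88.6 %
Therefore Christiansen's uniformity coefficient CU = 88.6 %.


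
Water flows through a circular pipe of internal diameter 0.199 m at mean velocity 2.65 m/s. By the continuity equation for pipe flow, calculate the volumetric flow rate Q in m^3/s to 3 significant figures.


Approach: apply the continuity equation for pipe flow, Q = A * v with A = pi*(D/2)^2.
A = pi*(0.199/2)^2 = 0.031103 m^2
Q = 0.031103 * 2.65 = 0.0824 m^3/s
Therefore the volumetric flow rate Q = 0.0824 m^3/s.


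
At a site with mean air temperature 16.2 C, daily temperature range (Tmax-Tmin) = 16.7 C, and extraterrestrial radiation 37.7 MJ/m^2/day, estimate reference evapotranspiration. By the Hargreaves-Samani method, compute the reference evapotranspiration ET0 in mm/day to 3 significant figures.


Approach: apply the Hargreaves-Samani method, ET0 = 0.0023*(Tmean+17.8)*sqrt(Tmax-Tmin)*0.408*Ra.
ET0 = 0.0023*(16.2+17.8)*sqrt(16.7)*0.408*37.7 = 4.92 mm/day
Therefore the reference evapotranspiration ET0 = 4.92 mm/day.


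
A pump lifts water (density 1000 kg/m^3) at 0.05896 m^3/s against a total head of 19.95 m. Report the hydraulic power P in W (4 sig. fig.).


Approach: apply the hydraulic power relation, P = rho*g*Q*H.
P = 1000 * 9.81 * 0.05896 * 19.95 = 11540 W
Therefore the hydraulic power P = 11540 W.


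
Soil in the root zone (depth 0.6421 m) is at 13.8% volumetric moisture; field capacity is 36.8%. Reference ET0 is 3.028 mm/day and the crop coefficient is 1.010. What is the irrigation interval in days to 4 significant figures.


Approach: apply soil-water budget scheduling, SMD = (FC-theta)/100*depth*1000; ETc = ET0*Kc; interval = SMD/ETc.
Step 1 — soil moisture deficit:
  SMD = (36.8 - 13.8)/100 * 0.6421 * 1000 = 147.683 mm
Step 2 — daily crop ET (ETc = ET0*Kc):
  ETc = 3.028 * 1.010 = 3.05828 mm/day
Step 3 — irrigation interval (SMD/ETc):
  interval = 147.683 / 3.05828 = 48.29 days
Therefore the irrigation interval = 48.29 days.


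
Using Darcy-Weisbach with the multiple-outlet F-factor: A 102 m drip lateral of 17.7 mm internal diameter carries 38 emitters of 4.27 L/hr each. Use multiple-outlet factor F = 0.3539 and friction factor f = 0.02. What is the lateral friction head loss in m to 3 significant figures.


Approach: apply Darcy-Weisbach with the multiple-outlet F-factor, Q = n*q/(3600*1000) m^3/s; v = Q/A; hf = F*f*(L/D)*(v^2/(2g)).
Q = 38*4.27/(3600*1000) = 4.5072e-05 m^3/s
A = pi*(17.7e-3/2)^2 = 2.4606e-04 m^2, so v = Q/A = 0.18318 m/s
hf = 0.3539*0.02*(102/0.0177)*(0.18318^2/(2*9.81)) = 0.0698 m
Therefore the lateral friction head loss = 0.0698 m.
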